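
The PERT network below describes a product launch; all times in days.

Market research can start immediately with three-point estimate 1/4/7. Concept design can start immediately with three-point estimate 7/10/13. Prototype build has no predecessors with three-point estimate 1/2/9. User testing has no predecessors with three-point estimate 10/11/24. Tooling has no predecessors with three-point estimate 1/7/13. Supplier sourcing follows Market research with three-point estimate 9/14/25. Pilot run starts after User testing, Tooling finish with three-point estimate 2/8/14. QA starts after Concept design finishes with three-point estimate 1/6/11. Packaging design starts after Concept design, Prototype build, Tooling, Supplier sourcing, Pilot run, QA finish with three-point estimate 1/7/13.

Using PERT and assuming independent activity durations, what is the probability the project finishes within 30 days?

0.707

te_Market research = (1 + 4·4 + 7)/6 = 24/6 = 4; σ²_Market research = ((7−1)/6)² = 1.000
te_Concept design = (7 + 4·10 + 13)/6 = 60/6 = 10; σ²_Concept design = ((13−7)/6)² = 1.000
te_Prototype build = (1 + 4·2 + 9)/6 = 18/6 = 3; σ²_Prototype build = ((9−1)/6)² = 1.778
te_User testing = (10 + 4·11 + 24)/6 = 78/6 = 13; σ²_User testing = ((24−10)/6)² = 5.444
te_Tooling = (1 + 4·7 + 13)/6 = 42/6 = 7; σ²_Tooling = ((13−1)/6)² = 4.000
te_Supplier sourcing = (9 + 4·14 + 25)/6 = 90/6 = 15; σ²_Supplier sourcing = ((25−9)/6)² = 7.111
te_Pilot run = (2 + 4·8 + 14)/6 = 48/6 = 8; σ²_Pilot run = ((14−2)/6)² = 4.000
te_QA = (1 + 4·6 + 11)/6 = 36/6 = 6; σ²_QA = ((11−1)/6)² = 2.778
te_Packaging design = (1 + 4·7 + 13)/6 = 42/6 = 7; σ²_Packaging design = ((13−1)/6)² = 4.000

Forward pass:
ES_Market research = 0; EF_Market research = 4
ES_Concept design = 0; EF_Concept design = 10
ES_Prototype build = 0; EF_Prototype build = 3
ES_User testing = 0; EF_User testing = 13
ES_Tooling = 0; EF_Tooling = 7
ES_Supplier sourcing = 4; EF_Supplier sourcing = 4+15 = 19
ES_Pilot run = max(EF_User testing=13, EF_Tooling=7) = 13; EF_Pilot run = 13+8 = 21
ES_QA = 10; EF_QA = 10+6 = 16
ES_Packaging design = max(EF_Concept design=10, EF_Prototype build=3, EF_Tooling=7, EF_Supplier sourcing=19, EF_Pilot run=21, EF_QA=16) = 21; EF_Packaging design = 21+7 = 28
Expected project duration μ = 28 days. Critical path: User testing → Pilot run → Packaging design.

Variance along critical path = 5.444 + 4.000 + 4.000 = 13.444; σ = √13.444 = 3.667 days.
Z = (30 − 28) / 3.667 = 0.545
P(T ≤ 30) = Φ(0.545) ≈ 0.707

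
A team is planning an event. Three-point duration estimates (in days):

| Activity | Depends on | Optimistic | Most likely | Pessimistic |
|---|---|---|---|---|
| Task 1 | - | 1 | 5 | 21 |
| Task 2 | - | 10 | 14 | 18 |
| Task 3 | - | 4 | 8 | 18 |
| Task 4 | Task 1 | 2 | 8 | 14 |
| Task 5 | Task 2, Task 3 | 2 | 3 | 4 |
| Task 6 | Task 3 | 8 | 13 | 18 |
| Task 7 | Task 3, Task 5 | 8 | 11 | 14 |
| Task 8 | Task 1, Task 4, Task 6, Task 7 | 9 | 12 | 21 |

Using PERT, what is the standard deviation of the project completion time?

te_Task 1 = (1 + 4·5 + 21)/6 = 42/6 = 7; σ²_Task 1 = ((21−1)/6)² = 11.111
te_Task 2 = (10 + 4·14 + 18)/6 = 84/6 = 14; σ²_Task 2 = ((18−10)/6)² = 1.778
te_Task 3 = (4 + 4·8 + 18)/6 = 54/6 = 9; σ²_Task 3 = ((18−4)/6)² = 5.444
te_Task 4 = (2 + 4·8 + 14)/6 = 48/6 = 8; σ²_Task 4 = ((14−2)/6)² = 4.000
te_Task 5 = (2 + 4·3 + 4)/6 = 18/6 = 3; σ²_Task 5 = ((4−2)/6)² = 0.111
te_Task 6 = (8 + 4·13 + 18)/6 = 78/6 = 13; σ²_Task 6 = ((18−8)/6)² = 2.778
te_Task 7 = (8 + 4·11 + 14)/6 = 66/6 = 11; σ²_Task 7 = ((14−8)/6)² = 1.000
te_Task 8 = (9 + 4·12 + 21)/6 = 78/6 = 13; σ²_Task 8 = ((21−9)/6)² = 4.000

Forward pass:
ES_Task 1 = 0; EF_Task 1 = 7
ES_Task 2 = 0; EF_Task 2 = 14
ES_Task 3 = 0; EF_Task 3 = 9
ES_Task 4 = 7; EF_Task 4 = 7+8 = 15
ES_Task 5 = max(EF_Task 2=14, EF_Task 3=9) = 14; EF_Task 5 = 14+3 = 17
ES_Task 6 = 9; EF_Task 6 = 9+13 = 22
ES_Task 7 = max(EF_Task 3=9, EF_Task 5=17) = 17; EF_Task 7 = 17+11 = 28
ES_Task 8 = max(EF_Task 1=7, EF_Task 4=15, EF_Task 6=22, EF_Task 7=28) = 28; EF_Task 8 = 28+13 = 41
Expected project duration μ = 41 days. Critical path: Task 2 → Task 5 → Task 7 → Task 8.

Variance along critical path = 1.778 + 0.111 + 1.000 + 4.000 = 6.889
σ = √6.889 = 2.625 days

2.62 days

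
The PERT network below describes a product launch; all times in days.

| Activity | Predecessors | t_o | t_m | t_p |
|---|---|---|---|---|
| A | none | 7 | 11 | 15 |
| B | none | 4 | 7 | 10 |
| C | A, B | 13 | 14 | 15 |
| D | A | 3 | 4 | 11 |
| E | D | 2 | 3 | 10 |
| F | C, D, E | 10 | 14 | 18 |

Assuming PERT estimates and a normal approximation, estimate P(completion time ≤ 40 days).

0.699

te_A = (7 + 4·11 + 15)/6 = 66/6 = 11; σ²_A = ((15−7)/6)² = 1.778
te_B = (4 + 4·7 + 10)/6 = 42/6 = 7; σ²_B = ((10−4)/6)² = 1.000
te_C = (13 + 4·14 + 15)/6 = 84/6 = 14; σ²_C = ((15−13)/6)² = 0.111
te_D = (3 + 4·4 + 11)/6 = 30/6 = 5; σ²_D = ((11−3)/6)² = 1.778
te_E = (2 + 4·3 + 10)/6 = 24/6 = 4; σ²_E = ((10−2)/6)² = 1.778
te_F = (10 + 4·14 + 18)/6 = 84/6 = 14; σ²_F = ((18−10)/6)² = 1.778

Forward pass:
ES_A = 0; EF_A = 11
ES_B = 0; EF_B = 7
ES_C = max(EF_A=11, EF_B=7) = 11; EF_C = 11+14 = 25
ES_D = 11; EF_D = 11+5 = 16
ES_E = 16; EF_E = 16+4 = 20
ES_F = max(EF_C=25, EF_D=16, EF_E=20) = 25; EF_F = 25+14 = 39
Expected project duration μ = 39 days. Critical path: A → C → F.

Variance along critical path = 1.778 + 0.111 + 1.778 = 3.667; σ = √3.667 = 1.915 days.
Z = (40 − 39) / 1.915 = 0.522
P(T ≤ 40) = Φ(0.522) ≈ 0.699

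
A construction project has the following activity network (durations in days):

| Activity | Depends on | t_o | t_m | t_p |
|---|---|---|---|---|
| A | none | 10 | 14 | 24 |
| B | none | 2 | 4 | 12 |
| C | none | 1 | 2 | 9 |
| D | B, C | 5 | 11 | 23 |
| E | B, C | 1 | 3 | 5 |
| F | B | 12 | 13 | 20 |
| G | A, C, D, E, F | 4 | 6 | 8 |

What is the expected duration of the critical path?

te_A = (10 + 4·14 + 24)/6 = 90/6 = 15
te_B = (2 + 4·4 + 12)/6 = 30/6 = 5
te_C = (1 + 4·2 + 9)/6 = 18/6 = 3
te_D = (5 + 4·11 + 23)/6 = 72/6 = 12
te_E = (1 + 4·3 + 5)/6 = 18/6 = 3
te_F = (12 + 4·13 + 20)/6 = 84/6 = 14
te_G = (4 + 4·6 + 8)/6 = 36/6 = 6

Forward pass:
ES_A = 0; EF_A = 15
ES_B = 0; EF_B = 5
ES_C = 0; EF_C = 3
ES_D = max(EF_B=5, EF_C=3) = 5; EF_D = 5+12 = 17
ES_E = max(EF_B=5, EF_C=3) = 5; EF_E = 5+3 = 8
ES_F = 5; EF_F = 5+14 = 19
ES_G = max(EF_A=15, EF_C=3, EF_D=17, EF_E=8, EF_F=19) = 19; EF_G = 19+6 = 25
Expected project duration μ = 25 days. Critical path: B → F → G.

25 days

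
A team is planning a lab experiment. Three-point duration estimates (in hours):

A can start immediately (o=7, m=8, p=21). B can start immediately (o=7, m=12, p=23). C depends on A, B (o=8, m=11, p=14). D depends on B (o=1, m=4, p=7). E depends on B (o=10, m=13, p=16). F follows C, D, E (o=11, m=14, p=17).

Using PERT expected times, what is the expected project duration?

40 hours

te_A = (7 + 4·8 + 21)/6 = 60/6 = 10
te_B = (7 + 4·12 + 23)/6 = 78/6 = 13
te_C = (8 + 4·11 + 14)/6 = 66/6 = 11
te_D = (1 + 4·4 + 7)/6 = 24/6 = 4
te_E = (10 + 4·13 + 16)/6 = 78/6 = 13
te_F = (11 + 4·14 + 17)/6 = 84/6 = 14

Forward pass:
ES_A = 0; EF_A = 10
ES_B = 0; EF_B = 13
ES_C = max(EF_A=10, EF_B=13) = 13; EF_C = 13+11 = 24
ES_D = 13; EF_D = 13+4 = 17
ES_E = 13; EF_E = 13+13 = 26
ES_F = max(EF_C=24, EF_D=17, EF_E=26) = 26; EF_F = 26+14 = 40
Expected project duration μ = 40 hours. Critical path: B → E → F.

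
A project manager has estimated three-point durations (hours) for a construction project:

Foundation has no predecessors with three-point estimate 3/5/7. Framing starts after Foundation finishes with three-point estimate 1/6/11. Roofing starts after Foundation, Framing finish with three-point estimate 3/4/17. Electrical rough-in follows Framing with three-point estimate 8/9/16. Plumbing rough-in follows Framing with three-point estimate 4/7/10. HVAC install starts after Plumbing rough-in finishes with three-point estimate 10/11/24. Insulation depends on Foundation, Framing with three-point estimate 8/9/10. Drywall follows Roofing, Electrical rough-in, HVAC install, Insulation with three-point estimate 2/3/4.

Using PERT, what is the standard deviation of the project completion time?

3.13 hours

te_Foundation = (3 + 4·5 + 7)/6 = 30/6 = 5; σ²_Foundation = ((7−3)/6)² = 0.444
te_Framing = (1 + 4·6 + 11)/6 = 36/6 = 6; σ²_Framing = ((11−1)/6)² = 2.778
te_Roofing = (3 + 4·4 + 17)/6 = 36/6 = 6; σ²_Roofing = ((17−3)/6)² = 5.444
te_Electrical rough-in = (8 + 4·9 + 16)/6 = 60/6 = 10; σ²_Electrical rough-in = ((16−8)/6)² = 1.778
te_Plumbing rough-in = (4 + 4·7 + 10)/6 = 42/6 = 7; σ²_Plumbing rough-in = ((10−4)/6)² = 1.000
te_HVAC install = (10 + 4·11 + 24)/6 = 78/6 = 13; σ²_HVAC install = ((24−10)/6)² = 5.444
te_Insulation = (8 + 4·9 + 10)/6 = 54/6 = 9; σ²_Insulation = ((10−8)/6)² = 0.111
te_Drywall = (2 + 4·3 + 4)/6 = 18/6 = 3; σ²_Drywall = ((4−2)/6)² = 0.111

Forward pass:
ES_Foundation = 0; EF_Foundation = 5
ES_Framing = 5; EF_Framing = 5+6 = 11
ES_Roofing = max(EF_Foundation=5, EF_Framing=11) = 11; EF_Roofing = 11+6 = 17
ES_Electrical rough-in = 11; EF_Electrical rough-in = 11+10 = 21
ES_Plumbing rough-in = 11; EF_Plumbing rough-in = 11+7 = 18
ES_HVAC install = 18; EF_HVAC install = 18+13 = 31
ES_Insulation = max(EF_Foundation=5, EF_Framing=11) = 11; EF_Insulation = 11+9 = 20
ES_Drywall = max(EF_Roofing=17, EF_Electrical rough-in=21, EF_HVAC install=31, EF_Insulation=20) = 31; EF_Drywall = 31+3 = 34
Expected project duration μ = 34 hours. Critical path: Foundation → Framing → Plumbing rough-in → HVAC install → Drywall.

Variance along critical path = 0.444 + 2.778 + 1.000 + 5.444 + 0.111 = 9.778
σ = √9.778 = 3.127 hours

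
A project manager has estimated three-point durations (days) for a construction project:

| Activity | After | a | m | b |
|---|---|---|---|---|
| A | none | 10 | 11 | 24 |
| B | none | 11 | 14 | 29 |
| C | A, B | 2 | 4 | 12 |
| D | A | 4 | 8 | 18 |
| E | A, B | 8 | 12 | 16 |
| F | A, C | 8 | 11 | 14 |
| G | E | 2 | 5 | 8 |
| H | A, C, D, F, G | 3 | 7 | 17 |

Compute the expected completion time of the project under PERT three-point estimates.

41 days

te_A = (10 + 4·11 + 24)/6 = 78/6 = 13
te_B = (11 + 4·14 + 29)/6 = 96/6 = 16
te_C = (2 + 4·4 + 12)/6 = 30/6 = 5
te_D = (4 + 4·8 + 18)/6 = 54/6 = 9
te_E = (8 + 4·12 + 16)/6 = 72/6 = 12
te_F = (8 + 4·11 + 14)/6 = 66/6 = 11
te_G = (2 + 4·5 + 8)/6 = 30/6 = 5
te_H = (3 + 4·7 + 17)/6 = 48/6 = 8

Forward pass:
ES_A = 0; EF_A = 13
ES_B = 0; EF_B = 16
ES_C = max(EF_A=13, EF_B=16) = 16; EF_C = 16+5 = 21
ES_D = 13; EF_D = 13+9 = 22
ES_E = max(EF_A=13, EF_B=16) = 16; EF_E = 16+12 = 28
ES_F = max(EF_A=13, EF_C=21) = 21; EF_F = 21+11 = 32
ES_G = 28; EF_G = 28+5 = 33
ES_H = max(EF_A=13, EF_C=21, EF_D=22, EF_F=32, EF_G=33) = 33; EF_H = 33+8 = 41
Expected project duration μ = 41 days. Critical path: B → E → G → H.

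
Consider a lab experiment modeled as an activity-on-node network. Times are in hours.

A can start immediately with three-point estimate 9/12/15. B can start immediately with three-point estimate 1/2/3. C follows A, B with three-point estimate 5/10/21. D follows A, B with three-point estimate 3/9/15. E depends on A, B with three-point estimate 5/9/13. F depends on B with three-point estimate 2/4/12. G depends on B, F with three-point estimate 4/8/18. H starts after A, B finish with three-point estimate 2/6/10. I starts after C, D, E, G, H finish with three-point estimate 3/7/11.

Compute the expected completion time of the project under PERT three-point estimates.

te_A = (9 + 4·12 + 15)/6 = 72/6 = 12
te_B = (1 + 4·2 + 3)/6 = 12/6 = 2
te_C = (5 + 4·10 + 21)/6 = 66/6 = 11
te_D = (3 + 4·9 + 15)/6 = 54/6 = 9
te_E = (5 + 4·9 + 13)/6 = 54/6 = 9
te_F = (2 + 4·4 + 12)/6 = 30/6 = 5
te_G = (4 + 4·8 + 18)/6 = 54/6 = 9
te_H = (2 + 4·6 + 10)/6 = 36/6 = 6
te_I = (3 + 4·7 + 11)/6 = 42/6 = 7

Forward pass:
ES_A = 0; EF_A = 12
ES_B = 0; EF_B = 2
ES_C = max(EF_A=12, EF_B=2) = 12; EF_C = 12+11 = 23
ES_D = max(EF_A=12, EF_B=2) = 12; EF_D = 12+9 = 21
ES_E = max(EF_A=12, EF_B=2) = 12; EF_E = 12+9 = 21
ES_F = 2; EF_F = 2+5 = 7
ES_G = max(EF_B=2, EF_F=7) = 7; EF_G = 7+9 = 16
ES_H = max(EF_A=12, EF_B=2) = 12; EF_H = 12+6 = 18
ES_I = max(EF_C=23, EF_D=21, EF_E=21, EF_G=16, EF_H=18) = 23; EF_I = 23+7 = 30
Expected project duration μ = 30 hours. Critical path: A → C → I.

30 hours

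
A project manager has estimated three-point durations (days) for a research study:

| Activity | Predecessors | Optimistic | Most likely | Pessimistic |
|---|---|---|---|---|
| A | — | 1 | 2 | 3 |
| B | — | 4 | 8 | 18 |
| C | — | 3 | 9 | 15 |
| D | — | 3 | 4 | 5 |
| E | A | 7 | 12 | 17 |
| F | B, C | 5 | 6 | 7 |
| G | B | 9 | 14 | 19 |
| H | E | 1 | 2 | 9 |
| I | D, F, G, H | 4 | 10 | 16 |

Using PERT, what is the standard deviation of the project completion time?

3.50 days

te_A = (1 + 4·2 + 3)/6 = 12/6 = 2; σ²_A = ((3−1)/6)² = 0.111
te_B = (4 + 4·8 + 18)/6 = 54/6 = 9; σ²_B = ((18−4)/6)² = 5.444
te_C = (3 + 4·9 + 15)/6 = 54/6 = 9; σ²_C = ((15−3)/6)² = 4.000
te_D = (3 + 4·4 + 5)/6 = 24/6 = 4; σ²_D = ((5−3)/6)² = 0.111
te_E = (7 + 4·12 + 17)/6 = 72/6 = 12; σ²_E = ((17−7)/6)² = 2.778
te_F = (5 + 4·6 + 7)/6 = 36/6 = 6; σ²_F = ((7−5)/6)² = 0.111
te_G = (9 + 4·14 + 19)/6 = 84/6 = 14; σ²_G = ((19−9)/6)² = 2.778
te_H = (1 + 4·2 + 9)/6 = 18/6 = 3; σ²_H = ((9−1)/6)² = 1.778
te_I = (4 + 4·10 + 16)/6 = 60/6 = 10; σ²_I = ((16−4)/6)² = 4.000

Forward pass:
ES_A = 0; EF_A = 2
ES_B = 0; EF_B = 9
ES_C = 0; EF_C = 9
ES_D = 0; EF_D = 4
ES_E = 2; EF_E = 2+12 = 14
ES_F = max(EF_B=9, EF_C=9) = 9; EF_F = 9+6 = 15
ES_G = 9; EF_G = 9+14 = 23
ES_H = 14; EF_H = 14+3 = 17
ES_I = max(EF_D=4, EF_F=15, EF_G=23, EF_H=17) = 23; EF_I = 23+10 = 33
Expected project duration μ = 33 days. Critical path: B → G → I.

Variance along critical path = 5.444 + 2.778 + 4.000 = 12.222
σ = √12.222 = 3.496 days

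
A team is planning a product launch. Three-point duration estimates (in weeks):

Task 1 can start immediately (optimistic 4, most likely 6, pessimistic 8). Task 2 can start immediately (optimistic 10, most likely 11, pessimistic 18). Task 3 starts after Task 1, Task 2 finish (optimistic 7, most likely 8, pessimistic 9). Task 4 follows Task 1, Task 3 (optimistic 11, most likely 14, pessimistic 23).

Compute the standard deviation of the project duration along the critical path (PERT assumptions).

te_Task 1 = (4 + 4·6 + 8)/6 = 36/6 = 6; σ²_Task 1 = ((8−4)/6)² = 0.444
te_Task 2 = (10 + 4·11 + 18)/6 = 72/6 = 12; σ²_Task 2 = ((18−10)/6)² = 1.778
te_Task 3 = (7 + 4·8 + 9)/6 = 48/6 = 8; σ²_Task 3 = ((9−7)/6)² = 0.111
te_Task 4 = (11 + 4·14 + 23)/6 = 90/6 = 15; σ²_Task 4 = ((23−11)/6)² = 4.000

Forward pass:
ES_Task 1 = 0; EF_Task 1 = 6
ES_Task 2 = 0; EF_Task 2 = 12
ES_Task 3 = max(EF_Task 1=6, EF_Task 2=12) = 12; EF_Task 3 = 12+8 = 20
ES_Task 4 = max(EF_Task 1=6, EF_Task 3=20) = 20; EF_Task 4 = 20+15 = 35
Expected project duration μ = 35 weeks. Critical path: Task 2 → Task 3 → Task 4.

Variance along critical path = 1.778 + 0.111 + 4.000 = 5.889
σ = √5.889 = 2.427 weeks

2.43 weeks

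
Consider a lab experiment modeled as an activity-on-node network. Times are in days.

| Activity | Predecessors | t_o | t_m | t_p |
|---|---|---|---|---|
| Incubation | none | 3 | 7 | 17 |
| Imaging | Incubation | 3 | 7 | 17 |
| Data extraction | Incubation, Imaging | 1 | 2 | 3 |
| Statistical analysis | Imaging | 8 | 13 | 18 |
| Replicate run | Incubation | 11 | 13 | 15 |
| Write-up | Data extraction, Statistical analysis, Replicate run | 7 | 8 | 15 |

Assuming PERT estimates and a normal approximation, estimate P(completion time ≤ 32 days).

te_Incubation = (3 + 4·7 + 17)/6 = 48/6 = 8; σ²_Incubation = ((17−3)/6)² = 5.444
te_Imaging = (3 + 4·7 + 17)/6 = 48/6 = 8; σ²_Imaging = ((17−3)/6)² = 5.444
te_Data extraction = (1 + 4·2 + 3)/6 = 12/6 = 2; σ²_Data extraction = ((3−1)/6)² = 0.111
te_Statistical analysis = (8 + 4·13 + 18)/6 = 78/6 = 13; σ²_Statistical analysis = ((18−8)/6)² = 2.778
te_Replicate run = (11 + 4·13 + 15)/6 = 78/6 = 13; σ²_Replicate run = ((15−11)/6)² = 0.444
te_Write-up = (7 + 4·8 + 15)/6 = 54/6 = 9; σ²_Write-up = ((15−7)/6)² = 1.778

Forward pass:
ES_Incubation = 0; EF_Incubation = 8
ES_Imaging = 8; EF_Imaging = 8+8 = 16
ES_Data extraction = max(EF_Incubation=8, EF_Imaging=16) = 16; EF_Data extraction = 16+2 = 18
ES_Statistical analysis = 16; EF_Statistical analysis = 16+13 = 29
ES_Replicate run = 8; EF_Replicate run = 8+13 = 21
ES_Write-up = max(EF_Data extraction=18, EF_Statistical analysis=29, EF_Replicate run=21) = 29; EF_Write-up = 29+9 = 38
Expected project duration μ = 38 days. Critical path: Incubation → Imaging → Statistical analysis → Write-up.

Variance along critical path = 5.444 + 5.444 + 2.778 + 1.778 = 15.444; σ = √15.444 = 3.930 days.
Z = (32 − 38) / 3.930 = -1.527
P(T ≤ 32) = Φ(-1.527) ≈ 0.063

0.063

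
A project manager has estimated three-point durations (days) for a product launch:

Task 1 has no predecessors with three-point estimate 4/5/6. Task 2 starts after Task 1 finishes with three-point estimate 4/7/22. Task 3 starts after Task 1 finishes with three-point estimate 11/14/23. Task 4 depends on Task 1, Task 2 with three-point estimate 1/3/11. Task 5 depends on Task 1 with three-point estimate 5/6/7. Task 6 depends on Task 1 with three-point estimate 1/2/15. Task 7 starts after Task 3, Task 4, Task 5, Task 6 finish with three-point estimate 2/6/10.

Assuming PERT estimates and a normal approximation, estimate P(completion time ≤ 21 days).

0.020

te_Task 1 = (4 + 4·5 + 6)/6 = 30/6 = 5; σ²_Task 1 = ((6−4)/6)² = 0.111
te_Task 2 = (4 + 4·7 + 22)/6 = 54/6 = 9; σ²_Task 2 = ((22−4)/6)² = 9.000
te_Task 3 = (11 + 4·14 + 23)/6 = 90/6 = 15; σ²_Task 3 = ((23−11)/6)² = 4.000
te_Task 4 = (1 + 4·3 + 11)/6 = 24/6 = 4; σ²_Task 4 = ((11−1)/6)² = 2.778
te_Task 5 = (5 + 4·6 + 7)/6 = 36/6 = 6; σ²_Task 5 = ((7−5)/6)² = 0.111
te_Task 6 = (1 + 4·2 + 15)/6 = 24/6 = 4; σ²_Task 6 = ((15−1)/6)² = 5.444
te_Task 7 = (2 + 4·6 + 10)/6 = 36/6 = 6; σ²_Task 7 = ((10−2)/6)² = 1.778

Forward pass:
ES_Task 1 = 0; EF_Task 1 = 5
ES_Task 2 = 5; EF_Task 2 = 5+9 = 14
ES_Task 3 = 5; EF_Task 3 = 5+15 = 20
ES_Task 4 = max(EF_Task 1=5, EF_Task 2=14) = 14; EF_Task 4 = 14+4 = 18
ES_Task 5 = 5; EF_Task 5 = 5+6 = 11
ES_Task 6 = 5; EF_Task 6 = 5+4 = 9
ES_Task 7 = max(EF_Task 3=20, EF_Task 4=18, EF_Task 5=11, EF_Task 6=9) = 20; EF_Task 7 = 20+6 = 26
Expected project duration μ = 26 days. Critical path: Task 1 → Task 3 → Task 7.

Variance along critical path = 0.111 + 4.000 + 1.778 = 5.889; σ = √5.889 = 2.427 days.
Z = (21 − 26) / 2.427 = -2.060
P(T ≤ 21) = Φ(-2.060) ≈ 0.020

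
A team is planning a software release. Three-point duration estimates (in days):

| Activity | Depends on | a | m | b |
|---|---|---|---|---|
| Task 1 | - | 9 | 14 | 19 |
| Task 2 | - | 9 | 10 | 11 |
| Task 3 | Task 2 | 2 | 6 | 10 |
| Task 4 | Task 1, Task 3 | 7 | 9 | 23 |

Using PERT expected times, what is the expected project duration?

27 days

te_Task 1 = (9 + 4·14 + 19)/6 = 84/6 = 14
te_Task 2 = (9 + 4·10 + 11)/6 = 60/6 = 10
te_Task 3 = (2 + 4·6 + 10)/6 = 36/6 = 6
te_Task 4 = (7 + 4·9 + 23)/6 = 66/6 = 11

Forward pass:
ES_Task 1 = 0; EF_Task 1 = 14
ES_Task 2 = 0; EF_Task 2 = 10
ES_Task 3 = 10; EF_Task 3 = 10+6 = 16
ES_Task 4 = max(EF_Task 1=14, EF_Task 3=16) = 16; EF_Task 4 = 16+11 = 27
Expected project duration μ = 27 days. Critical path: Task 2 → Task 3 → Task 4.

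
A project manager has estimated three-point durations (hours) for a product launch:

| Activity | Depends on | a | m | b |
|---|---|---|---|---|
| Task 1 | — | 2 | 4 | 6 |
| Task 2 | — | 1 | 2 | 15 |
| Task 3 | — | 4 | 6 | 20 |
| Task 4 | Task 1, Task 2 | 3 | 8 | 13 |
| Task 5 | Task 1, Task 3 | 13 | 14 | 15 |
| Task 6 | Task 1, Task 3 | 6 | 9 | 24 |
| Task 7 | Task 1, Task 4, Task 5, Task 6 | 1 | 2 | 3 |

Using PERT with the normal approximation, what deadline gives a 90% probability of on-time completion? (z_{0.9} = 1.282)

te_Task 1 = (2 + 4·4 + 6)/6 = 24/6 = 4; σ²_Task 1 = ((6−2)/6)² = 0.444
te_Task 2 = (1 + 4·2 + 15)/6 = 24/6 = 4; σ²_Task 2 = ((15−1)/6)² = 5.444
te_Task 3 = (4 + 4·6 + 20)/6 = 48/6 = 8; σ²_Task 3 = ((20−4)/6)² = 7.111
te_Task 4 = (3 + 4·8 + 13)/6 = 48/6 = 8; σ²_Task 4 = ((13−3)/6)² = 2.778
te_Task 5 = (13 + 4·14 + 15)/6 = 84/6 = 14; σ²_Task 5 = ((15−13)/6)² = 0.111
te_Task 6 = (6 + 4·9 + 24)/6 = 66/6 = 11; σ²_Task 6 = ((24−6)/6)² = 9.000
te_Task 7 = (1 + 4·2 + 3)/6 = 12/6 = 2; σ²_Task 7 = ((3−1)/6)² = 0.111

Forward pass:
ES_Task 1 = 0; EF_Task 1 = 4
ES_Task 2 = 0; EF_Task 2 = 4
ES_Task 3 = 0; EF_Task 3 = 8
ES_Task 4 = max(EF_Task 1=4, EF_Task 2=4) = 4; EF_Task 4 = 4+8 = 12
ES_Task 5 = max(EF_Task 1=4, EF_Task 3=8) = 8; EF_Task 5 = 8+14 = 22
ES_Task 6 = max(EF_Task 1=4, EF_Task 3=8) = 8; EF_Task 6 = 8+11 = 19
ES_Task 7 = max(EF_Task 1=4, EF_Task 4=12, EF_Task 5=22, EF_Task 6=19) = 22; EF_Task 7 = 22+2 = 24
Expected project duration μ = 24 hours. Critical path: Task 3 → Task 5 → Task 7.

Variance along critical path = 7.111 + 0.111 + 0.111 = 7.333; σ = 2.708 hours.
D = μ + z·σ = 24 + 1.282·2.708 = 27.5 hours

27.5 hours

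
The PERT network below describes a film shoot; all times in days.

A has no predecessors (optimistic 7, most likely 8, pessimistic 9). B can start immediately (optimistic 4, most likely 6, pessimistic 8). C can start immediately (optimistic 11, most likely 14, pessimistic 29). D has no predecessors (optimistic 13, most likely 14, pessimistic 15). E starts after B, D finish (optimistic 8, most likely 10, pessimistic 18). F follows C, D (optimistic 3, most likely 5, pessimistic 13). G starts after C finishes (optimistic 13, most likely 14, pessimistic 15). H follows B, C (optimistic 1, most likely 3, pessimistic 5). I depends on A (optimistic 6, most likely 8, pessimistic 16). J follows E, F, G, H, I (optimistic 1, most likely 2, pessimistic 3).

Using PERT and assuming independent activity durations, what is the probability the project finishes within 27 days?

te_A = (7 + 4·8 + 9)/6 = 48/6 = 8; σ²_A = ((9−7)/6)² = 0.111
te_B = (4 + 4·6 + 8)/6 = 36/6 = 6; σ²_B = ((8−4)/6)² = 0.444
te_C = (11 + 4·14 + 29)/6 = 96/6 = 16; σ²_C = ((29−11)/6)² = 9.000
te_D = (13 + 4·14 + 15)/6 = 84/6 = 14; σ²_D = ((15−13)/6)² = 0.111
te_E = (8 + 4·10 + 18)/6 = 66/6 = 11; σ²_E = ((18−8)/6)² = 2.778
te_F = (3 + 4·5 + 13)/6 = 36/6 = 6; σ²_F = ((13−3)/6)² = 2.778
te_G = (13 + 4·14 + 15)/6 = 84/6 = 14; σ²_G = ((15−13)/6)² = 0.111
te_H = (1 + 4·3 + 5)/6 = 18/6 = 3; σ²_H = ((5−1)/6)² = 0.444
te_I = (6 + 4·8 + 16)/6 = 54/6 = 9; σ²_I = ((16−6)/6)² = 2.778
te_J = (1 + 4·2 + 3)/6 = 12/6 = 2; σ²_J = ((3−1)/6)² = 0.111

Forward pass:
ES_A = 0; EF_A = 8
ES_B = 0; EF_B = 6
ES_C = 0; EF_C = 16
ES_D = 0; EF_D = 14
ES_E = max(EF_B=6, EF_D=14) = 14; EF_E = 14+11 = 25
ES_F = max(EF_C=16, EF_D=14) = 16; EF_F = 16+6 = 22
ES_G = 16; EF_G = 16+14 = 30
ES_H = max(EF_B=6, EF_C=16) = 16; EF_H = 16+3 = 19
ES_I = 8; EF_I = 8+9 = 17
ES_J = max(EF_E=25, EF_F=22, EF_G=30, EF_H=19, EF_I=17) = 30; EF_J = 30+2 = 32
Expected project duration μ = 32 days. Critical path: C → G → J.

Variance along critical path = 9.000 + 0.111 + 0.111 = 9.222; σ = √9.222 = 3.037 days.
Z = (27 − 32) / 3.037 = -1.646
P(T ≤ 27) = Φ(-1.646) ≈ 0.050

0.050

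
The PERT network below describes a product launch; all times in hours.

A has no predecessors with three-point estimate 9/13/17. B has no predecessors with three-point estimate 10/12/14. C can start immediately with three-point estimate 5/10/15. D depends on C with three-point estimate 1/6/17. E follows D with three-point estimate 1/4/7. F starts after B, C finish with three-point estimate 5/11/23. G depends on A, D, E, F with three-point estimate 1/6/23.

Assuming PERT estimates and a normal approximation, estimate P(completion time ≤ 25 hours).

0.072

te_A = (9 + 4·13 + 17)/6 = 78/6 = 13; σ²_A = ((17−9)/6)² = 1.778
te_B = (10 + 4·12 + 14)/6 = 72/6 = 12; σ²_B = ((14−10)/6)² = 0.444
te_C = (5 + 4·10 + 15)/6 = 60/6 = 10; σ²_C = ((15−5)/6)² = 2.778
te_D = (1 + 4·6 + 17)/6 = 42/6 = 7; σ²_D = ((17−1)/6)² = 7.111
te_E = (1 + 4·4 + 7)/6 = 24/6 = 4; σ²_E = ((7−1)/6)² = 1.000
te_F = (5 + 4·11 + 23)/6 = 72/6 = 12; σ²_F = ((23−5)/6)² = 9.000
te_G = (1 + 4·6 + 23)/6 = 48/6 = 8; σ²_G = ((23−1)/6)² = 13.444

Forward pass:
ES_A = 0; EF_A = 13
ES_B = 0; EF_B = 12
ES_C = 0; EF_C = 10
ES_D = 10; EF_D = 10+7 = 17
ES_E = 17; EF_E = 17+4 = 21
ES_F = max(EF_B=12, EF_C=10) = 12; EF_F = 12+12 = 24
ES_G = max(EF_A=13, EF_D=17, EF_E=21, EF_F=24) = 24; EF_G = 24+8 = 32
Expected project duration μ = 32 hours. Critical path: B → F → G.

Variance along critical path = 0.444 + 9.000 + 13.444 = 22.889; σ = √22.889 = 4.784 hours.
Z = (25 − 32) / 4.784 = -1.463
P(T ≤ 25) = Φ(-1.463) ≈ 0.072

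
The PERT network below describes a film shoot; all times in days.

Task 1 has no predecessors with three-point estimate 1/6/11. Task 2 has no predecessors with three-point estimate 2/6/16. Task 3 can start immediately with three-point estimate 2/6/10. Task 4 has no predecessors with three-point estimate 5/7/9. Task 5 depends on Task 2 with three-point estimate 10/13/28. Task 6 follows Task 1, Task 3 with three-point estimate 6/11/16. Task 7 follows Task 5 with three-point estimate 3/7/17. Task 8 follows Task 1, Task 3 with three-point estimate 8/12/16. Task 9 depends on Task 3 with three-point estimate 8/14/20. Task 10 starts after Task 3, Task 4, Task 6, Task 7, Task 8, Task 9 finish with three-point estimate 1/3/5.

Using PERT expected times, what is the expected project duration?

33 days

te_Task 1 = (1 + 4·6 + 11)/6 = 36/6 = 6
te_Task 2 = (2 + 4·6 + 16)/6 = 42/6 = 7
te_Task 3 = (2 + 4·6 + 10)/6 = 36/6 = 6
te_Task 4 = (5 + 4·7 + 9)/6 = 42/6 = 7
te_Task 5 = (10 + 4·13 + 28)/6 = 90/6 = 15
te_Task 6 = (6 + 4·11 + 16)/6 = 66/6 = 11
te_Task 7 = (3 + 4·7 + 17)/6 = 48/6 = 8
te_Task 8 = (8 + 4·12 + 16)/6 = 72/6 = 12
te_Task 9 = (8 + 4·14 + 20)/6 = 84/6 = 14
te_Task 10 = (1 + 4·3 + 5)/6 = 18/6 = 3

Forward pass:
ES_Task 1 = 0; EF_Task 1 = 6
ES_Task 2 = 0; EF_Task 2 = 7
ES_Task 3 = 0; EF_Task 3 = 6
ES_Task 4 = 0; EF_Task 4 = 7
ES_Task 5 = 7; EF_Task 5 = 7+15 = 22
ES_Task 6 = max(EF_Task 1=6, EF_Task 3=6) = 6; EF_Task 6 = 6+11 = 17
ES_Task 7 = 22; EF_Task 7 = 22+8 = 30
ES_Task 8 = max(EF_Task 1=6, EF_Task 3=6) = 6; EF_Task 8 = 6+12 = 18
ES_Task 9 = 6; EF_Task 9 = 6+14 = 20
ES_Task 10 = max(EF_Task 3=6, EF_Task 4=7, EF_Task 6=17, EF_Task 7=30, EF_Task 8=18, EF_Task 9=20) = 30; EF_Task 10 = 30+3 = 33
Expected project duration μ = 33 days. Critical path: Task 2 → Task 5 → Task 7 → Task 10.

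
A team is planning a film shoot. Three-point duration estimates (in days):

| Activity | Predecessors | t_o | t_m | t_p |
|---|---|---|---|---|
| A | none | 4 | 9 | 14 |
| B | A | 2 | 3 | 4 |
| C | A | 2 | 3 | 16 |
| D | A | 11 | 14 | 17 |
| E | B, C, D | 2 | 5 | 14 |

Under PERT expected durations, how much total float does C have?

te_A = (4 + 4·9 + 14)/6 = 54/6 = 9
te_B = (2 + 4·3 + 4)/6 = 18/6 = 3
te_C = (2 + 4·3 + 16)/6 = 30/6 = 5
te_D = (11 + 4·14 + 17)/6 = 84/6 = 14
te_E = (2 + 4·5 + 14)/6 = 36/6 = 6

Forward pass:
ES_A = 0; EF_A = 9
ES_B = 9; EF_B = 9+3 = 12
ES_C = 9; EF_C = 9+5 = 14
ES_D = 9; EF_D = 9+14 = 23
ES_E = max(EF_B=12, EF_C=14, EF_D=23) = 23; EF_E = 23+6 = 29
Expected project duration μ = 29 days. Critical path: A → D → E.

Backward pass:
LF_E = 29; LS_E = 29−6 = 23
LF_D = LS_E = 23; LS_D = 23−14 = 9
LF_C = LS_E = 23; LS_C = 23−5 = 18
LF_B = LS_E = 23; LS_B = 23−3 = 20
LF_A = min(LS_B=20, LS_C=18, LS_D=9) = 9; LS_A = 9−9 = 0
Slack_C = LS_C − ES_C = 18 − 9 = 9

9 days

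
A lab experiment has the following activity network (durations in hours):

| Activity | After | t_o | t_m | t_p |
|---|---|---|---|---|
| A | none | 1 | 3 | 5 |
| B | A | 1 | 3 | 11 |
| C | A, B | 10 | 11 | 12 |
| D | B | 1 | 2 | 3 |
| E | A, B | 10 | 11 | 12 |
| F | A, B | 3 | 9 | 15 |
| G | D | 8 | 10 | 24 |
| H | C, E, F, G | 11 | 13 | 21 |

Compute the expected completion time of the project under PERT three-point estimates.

te_A = (1 + 4·3 + 5)/6 = 18/6 = 3
te_B = (1 + 4·3 + 11)/6 = 24/6 = 4
te_C = (10 + 4·11 + 12)/6 = 66/6 = 11
te_D = (1 + 4·2 + 3)/6 = 12/6 = 2
te_E = (10 + 4·11 + 12)/6 = 66/6 = 11
te_F = (3 + 4·9 + 15)/6 = 54/6 = 9
te_G = (8 + 4·10 + 24)/6 = 72/6 = 12
te_H = (11 + 4·13 + 21)/6 = 84/6 = 14

Forward pass:
ES_A = 0; EF_A = 3
ES_B = 3; EF_B = 3+4 = 7
ES_C = max(EF_A=3, EF_B=7) = 7; EF_C = 7+11 = 18
ES_D = 7; EF_D = 7+2 = 9
ES_E = max(EF_A=3, EF_B=7) = 7; EF_E = 7+11 = 18
ES_F = max(EF_A=3, EF_B=7) = 7; EF_F = 7+9 = 16
ES_G = 9; EF_G = 9+12 = 21
ES_H = max(EF_C=18, EF_E=18, EF_F=16, EF_G=21) = 21; EF_H = 21+14 = 35
Expected project duration μ = 35 hours. Critical path: A → B → D → G → H.

35 hours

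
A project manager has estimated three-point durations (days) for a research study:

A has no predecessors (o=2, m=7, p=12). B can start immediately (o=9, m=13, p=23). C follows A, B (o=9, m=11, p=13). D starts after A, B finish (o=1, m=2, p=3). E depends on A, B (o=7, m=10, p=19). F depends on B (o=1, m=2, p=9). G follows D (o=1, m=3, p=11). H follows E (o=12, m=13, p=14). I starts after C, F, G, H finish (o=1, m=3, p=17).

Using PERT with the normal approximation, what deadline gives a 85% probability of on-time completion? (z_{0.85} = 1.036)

47.2 days

te_A = (2 + 4·7 + 12)/6 = 42/6 = 7; σ²_A = ((12−2)/6)² = 2.778
te_B = (9 + 4·13 + 23)/6 = 84/6 = 14; σ²_B = ((23−9)/6)² = 5.444
te_C = (9 + 4·11 + 13)/6 = 66/6 = 11; σ²_C = ((13−9)/6)² = 0.444
te_D = (1 + 4·2 + 3)/6 = 12/6 = 2; σ²_D = ((3−1)/6)² = 0.111
te_E = (7 + 4·10 + 19)/6 = 66/6 = 11; σ²_E = ((19−7)/6)² = 4.000
te_F = (1 + 4·2 + 9)/6 = 18/6 = 3; σ²_F = ((9−1)/6)² = 1.778
te_G = (1 + 4·3 + 11)/6 = 24/6 = 4; σ²_G = ((11−1)/6)² = 2.778
te_H = (12 + 4·13 + 14)/6 = 78/6 = 13; σ²_H = ((14−12)/6)² = 0.111
te_I = (1 + 4·3 + 17)/6 = 30/6 = 5; σ²_I = ((17−1)/6)² = 7.111

Forward pass:
ES_A = 0; EF_A = 7
ES_B = 0; EF_B = 14
ES_C = max(EF_A=7, EF_B=14) = 14; EF_C = 14+11 = 25
ES_D = max(EF_A=7, EF_B=14) = 14; EF_D = 14+2 = 16
ES_E = max(EF_A=7, EF_B=14) = 14; EF_E = 14+11 = 25
ES_F = 14; EF_F = 14+3 = 17
ES_G = 16; EF_G = 16+4 = 20
ES_H = 25; EF_H = 25+13 = 38
ES_I = max(EF_C=25, EF_F=17, EF_G=20, EF_H=38) = 38; EF_I = 38+5 = 43
Expected project duration μ = 43 days. Critical path: B → E → H → I.

Variance along critical path = 5.444 + 4.000 + 0.111 + 7.111 = 16.667; σ = 4.082 days.
D = μ + z·σ = 43 + 1.036·4.082 = 47.2 days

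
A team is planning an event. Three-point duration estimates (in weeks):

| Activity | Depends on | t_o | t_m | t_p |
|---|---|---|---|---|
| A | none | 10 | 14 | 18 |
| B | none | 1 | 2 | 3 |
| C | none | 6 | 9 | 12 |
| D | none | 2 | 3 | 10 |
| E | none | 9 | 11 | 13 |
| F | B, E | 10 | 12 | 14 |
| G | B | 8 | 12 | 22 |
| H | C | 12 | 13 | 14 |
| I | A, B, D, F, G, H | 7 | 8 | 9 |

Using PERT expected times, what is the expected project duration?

31 weeks

te_A = (10 + 4·14 + 18)/6 = 84/6 = 14
te_B = (1 + 4·2 + 3)/6 = 12/6 = 2
te_C = (6 + 4·9 + 12)/6 = 54/6 = 9
te_D = (2 + 4·3 + 10)/6 = 24/6 = 4
te_E = (9 + 4·11 + 13)/6 = 66/6 = 11
te_F = (10 + 4·12 + 14)/6 = 72/6 = 12
te_G = (8 + 4·12 + 22)/6 = 78/6 = 13
te_H = (12 + 4·13 + 14)/6 = 78/6 = 13
te_I = (7 + 4·8 + 9)/6 = 48/6 = 8

Forward pass:
ES_A = 0; EF_A = 14
ES_B = 0; EF_B = 2
ES_C = 0; EF_C = 9
ES_D = 0; EF_D = 4
ES_E = 0; EF_E = 11
ES_F = max(EF_B=2, EF_E=11) = 11; EF_F = 11+12 = 23
ES_G = 2; EF_G = 2+13 = 15
ES_H = 9; EF_H = 9+13 = 22
ES_I = max(EF_A=14, EF_B=2, EF_D=4, EF_F=23, EF_G=15, EF_H=22) = 23; EF_I = 23+8 = 31
Expected project duration μ = 31 weeks. Critical path: E → F → I.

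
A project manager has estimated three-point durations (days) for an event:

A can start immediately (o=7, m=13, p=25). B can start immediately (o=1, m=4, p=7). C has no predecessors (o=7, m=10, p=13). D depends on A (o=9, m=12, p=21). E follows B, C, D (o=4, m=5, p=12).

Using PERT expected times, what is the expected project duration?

33 days

te_A = (7 + 4·13 + 25)/6 = 84/6 = 14
te_B = (1 + 4·4 + 7)/6 = 24/6 = 4
te_C = (7 + 4·10 + 13)/6 = 60/6 = 10
te_D = (9 + 4·12 + 21)/6 = 78/6 = 13
te_E = (4 + 4·5 + 12)/6 = 36/6 = 6

Forward pass:
ES_A = 0; EF_A = 14
ES_B = 0; EF_B = 4
ES_C = 0; EF_C = 10
ES_D = 14; EF_D = 14+13 = 27
ES_E = max(EF_B=4, EF_C=10, EF_D=27) = 27; EF_E = 27+6 = 33
Expected project duration μ = 33 days. Critical path: A → D → E.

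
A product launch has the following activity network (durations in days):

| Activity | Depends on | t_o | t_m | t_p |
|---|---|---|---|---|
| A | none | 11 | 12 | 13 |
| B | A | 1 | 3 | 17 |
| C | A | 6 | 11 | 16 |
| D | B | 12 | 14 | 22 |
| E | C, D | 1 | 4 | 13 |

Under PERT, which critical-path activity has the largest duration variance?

te_A = (11 + 4·12 + 13)/6 = 72/6 = 12; σ²_A = ((13−11)/6)² = 0.111
te_B = (1 + 4·3 + 17)/6 = 30/6 = 5; σ²_B = ((17−1)/6)² = 7.111
te_C = (6 + 4·11 + 16)/6 = 66/6 = 11; σ²_C = ((16−6)/6)² = 2.778
te_D = (12 + 4·14 + 22)/6 = 90/6 = 15; σ²_D = ((22−12)/6)² = 2.778
te_E = (1 + 4·4 + 13)/6 = 30/6 = 5; σ²_E = ((13−1)/6)² = 4.000

Forward pass:
ES_A = 0; EF_A = 12
ES_B = 12; EF_B = 12+5 = 17
ES_C = 12; EF_C = 12+11 = 23
ES_D = 17; EF_D = 17+15 = 32
ES_E = max(EF_C=23, EF_D=32) = 32; EF_E = 32+5 = 37
Expected project duration μ = 37 days. Critical path: A → B → D → E.

Variances on critical path: σ²_A=0.111, σ²_B=7.111, σ²_D=2.778, σ²_E=4.000.
Largest is σ²_B = 7.111.

B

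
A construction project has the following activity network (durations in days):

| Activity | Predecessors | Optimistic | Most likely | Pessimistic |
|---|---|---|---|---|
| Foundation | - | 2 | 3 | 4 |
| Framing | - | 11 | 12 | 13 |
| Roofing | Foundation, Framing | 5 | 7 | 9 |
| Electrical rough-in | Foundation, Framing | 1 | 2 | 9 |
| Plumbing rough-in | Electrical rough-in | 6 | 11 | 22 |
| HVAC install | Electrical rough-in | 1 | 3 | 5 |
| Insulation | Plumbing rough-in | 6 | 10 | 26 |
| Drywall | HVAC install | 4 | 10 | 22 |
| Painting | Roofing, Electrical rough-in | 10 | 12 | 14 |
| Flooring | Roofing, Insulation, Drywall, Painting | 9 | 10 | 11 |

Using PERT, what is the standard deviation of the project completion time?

te_Foundation = (2 + 4·3 + 4)/6 = 18/6 = 3; σ²_Foundation = ((4−2)/6)² = 0.111
te_Framing = (11 + 4·12 + 13)/6 = 72/6 = 12; σ²_Framing = ((13−11)/6)² = 0.111
te_Roofing = (5 + 4·7 + 9)/6 = 42/6 = 7; σ²_Roofing = ((9−5)/6)² = 0.444
te_Electrical rough-in = (1 + 4·2 + 9)/6 = 18/6 = 3; σ²_Electrical rough-in = ((9−1)/6)² = 1.778
te_Plumbing rough-in = (6 + 4·11 + 22)/6 = 72/6 = 12; σ²_Plumbing rough-in = ((22−6)/6)² = 7.111
te_HVAC install = (1 + 4·3 + 5)/6 = 18/6 = 3; σ²_HVAC install = ((5−1)/6)² = 0.444
te_Insulation = (6 + 4·10 + 26)/6 = 72/6 = 12; σ²_Insulation = ((26−6)/6)² = 11.111
te_Drywall = (4 + 4·10 + 22)/6 = 66/6 = 11; σ²_Drywall = ((22−4)/6)² = 9.000
te_Painting = (10 + 4·12 + 14)/6 = 72/6 = 12; σ²_Painting = ((14−10)/6)² = 0.444
te_Flooring = (9 + 4·10 + 11)/6 = 60/6 = 10; σ²_Flooring = ((11−9)/6)² = 0.111

Forward pass:
ES_Foundation = 0; EF_Foundation = 3
ES_Framing = 0; EF_Framing = 12
ES_Roofing = max(EF_Foundation=3, EF_Framing=12) = 12; EF_Roofing = 12+7 = 19
ES_Electrical rough-in = max(EF_Foundation=3, EF_Framing=12) = 12; EF_Electrical rough-in = 12+3 = 15
ES_Plumbing rough-in = 15; EF_Plumbing rough-in = 15+12 = 27
ES_HVAC install = 15; EF_HVAC install = 15+3 = 18
ES_Insulation = 27; EF_Insulation = 27+12 = 39
ES_Drywall = 18; EF_Drywall = 18+11 = 29
ES_Painting = max(EF_Roofing=19, EF_Electrical rough-in=15) = 19; EF_Painting = 19+12 = 31
ES_Flooring = max(EF_Roofing=19, EF_Insulation=39, EF_Drywall=29, EF_Painting=31) = 39; EF_Flooring = 39+10 = 49
Expected project duration μ = 49 days. Critical path: Framing → Electrical rough-in → Plumbing rough-in → Insulation → Flooring.

Variance along critical path = 0.111 + 1.778 + 7.111 + 11.111 + 0.111 = 20.222
σ = √20.222 = 4.497 days

4.50 days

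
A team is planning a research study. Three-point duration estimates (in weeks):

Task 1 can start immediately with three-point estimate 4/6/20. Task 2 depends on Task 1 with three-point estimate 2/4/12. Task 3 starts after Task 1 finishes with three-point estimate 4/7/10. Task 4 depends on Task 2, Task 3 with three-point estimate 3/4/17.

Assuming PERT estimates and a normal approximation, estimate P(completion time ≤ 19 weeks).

0.293

te_Task 1 = (4 + 4·6 + 20)/6 = 48/6 = 8; σ²_Task 1 = ((20−4)/6)² = 7.111
te_Task 2 = (2 + 4·4 + 12)/6 = 30/6 = 5; σ²_Task 2 = ((12−2)/6)² = 2.778
te_Task 3 = (4 + 4·7 + 10)/6 = 42/6 = 7; σ²_Task 3 = ((10−4)/6)² = 1.000
te_Task 4 = (3 + 4·4 + 17)/6 = 36/6 = 6; σ²_Task 4 = ((17−3)/6)² = 5.444

Forward pass:
ES_Task 1 = 0; EF_Task 1 = 8
ES_Task 2 = 8; EF_Task 2 = 8+5 = 13
ES_Task 3 = 8; EF_Task 3 = 8+7 = 15
ES_Task 4 = max(EF_Task 2=13, EF_Task 3=15) = 15; EF_Task 4 = 15+6 = 21
Expected project duration μ = 21 weeks. Critical path: Task 1 → Task 3 → Task 4.

Variance along critical path = 7.111 + 1.000 + 5.444 = 13.556; σ = √13.556 = 3.682 weeks.
Z = (19 − 21) / 3.682 = -0.543
P(T ≤ 19) = Φ(-0.543) ≈ 0.293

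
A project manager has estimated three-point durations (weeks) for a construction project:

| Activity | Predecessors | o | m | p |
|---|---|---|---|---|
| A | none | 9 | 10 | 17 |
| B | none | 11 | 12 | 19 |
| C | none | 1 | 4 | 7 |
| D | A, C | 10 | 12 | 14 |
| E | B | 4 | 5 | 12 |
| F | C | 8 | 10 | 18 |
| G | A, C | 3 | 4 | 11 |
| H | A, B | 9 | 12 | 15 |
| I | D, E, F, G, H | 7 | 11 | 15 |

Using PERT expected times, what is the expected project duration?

te_A = (9 + 4·10 + 17)/6 = 66/6 = 11
te_B = (11 + 4·12 + 19)/6 = 78/6 = 13
te_C = (1 + 4·4 + 7)/6 = 24/6 = 4
te_D = (10 + 4·12 + 14)/6 = 72/6 = 12
te_E = (4 + 4·5 + 12)/6 = 36/6 = 6
te_F = (8 + 4·10 + 18)/6 = 66/6 = 11
te_G = (3 + 4·4 + 11)/6 = 30/6 = 5
te_H = (9 + 4·12 + 15)/6 = 72/6 = 12
te_I = (7 + 4·11 + 15)/6 = 66/6 = 11

Forward pass:
ES_A = 0; EF_A = 11
ES_B = 0; EF_B = 13
ES_C = 0; EF_C = 4
ES_D = max(EF_A=11, EF_C=4) = 11; EF_D = 11+12 = 23
ES_E = 13; EF_E = 13+6 = 19
ES_F = 4; EF_F = 4+11 = 15
ES_G = max(EF_A=11, EF_C=4) = 11; EF_G = 11+5 = 16
ES_H = max(EF_A=11, EF_B=13) = 13; EF_H = 13+12 = 25
ES_I = max(EF_D=23, EF_E=19, EF_F=15, EF_G=16, EF_H=25) = 25; EF_I = 25+11 = 36
Expected project duration μ = 36 weeks. Critical path: B → H → I.

36 weeks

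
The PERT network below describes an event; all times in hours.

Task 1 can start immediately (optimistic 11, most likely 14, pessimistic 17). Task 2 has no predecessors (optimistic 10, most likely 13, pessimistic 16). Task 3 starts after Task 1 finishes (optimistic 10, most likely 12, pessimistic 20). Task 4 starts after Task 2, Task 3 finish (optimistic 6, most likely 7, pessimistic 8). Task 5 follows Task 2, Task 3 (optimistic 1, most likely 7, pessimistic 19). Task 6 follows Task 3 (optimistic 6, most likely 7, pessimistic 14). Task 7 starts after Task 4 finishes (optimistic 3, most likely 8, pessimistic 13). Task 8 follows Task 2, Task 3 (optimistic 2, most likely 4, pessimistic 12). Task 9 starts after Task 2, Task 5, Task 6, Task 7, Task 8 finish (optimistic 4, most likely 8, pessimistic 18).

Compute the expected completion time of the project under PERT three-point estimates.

51 hours

te_Task 1 = (11 + 4·14 + 17)/6 = 84/6 = 14
te_Task 2 = (10 + 4·13 + 16)/6 = 78/6 = 13
te_Task 3 = (10 + 4·12 + 20)/6 = 78/6 = 13
te_Task 4 = (6 + 4·7 + 8)/6 = 42/6 = 7
te_Task 5 = (1 + 4·7 + 19)/6 = 48/6 = 8
te_Task 6 = (6 + 4·7 + 14)/6 = 48/6 = 8
te_Task 7 = (3 + 4·8 + 13)/6 = 48/6 = 8
te_Task 8 = (2 + 4·4 + 12)/6 = 30/6 = 5
te_Task 9 = (4 + 4·8 + 18)/6 = 54/6 = 9

Forward pass:
ES_Task 1 = 0; EF_Task 1 = 14
ES_Task 2 = 0; EF_Task 2 = 13
ES_Task 3 = 14; EF_Task 3 = 14+13 = 27
ES_Task 4 = max(EF_Task 2=13, EF_Task 3=27) = 27; EF_Task 4 = 27+7 = 34
ES_Task 5 = max(EF_Task 2=13, EF_Task 3=27) = 27; EF_Task 5 = 27+8 = 35
ES_Task 6 = 27; EF_Task 6 = 27+8 = 35
ES_Task 7 = 34; EF_Task 7 = 34+8 = 42
ES_Task 8 = max(EF_Task 2=13, EF_Task 3=27) = 27; EF_Task 8 = 27+5 = 32
ES_Task 9 = max(EF_Task 2=13, EF_Task 5=35, EF_Task 6=35, EF_Task 7=42, EF_Task 8=32) = 42; EF_Task 9 = 42+9 = 51
Expected project duration μ = 51 hours. Critical path: Task 1 → Task 3 → Task 4 → Task 7 → Task 9.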